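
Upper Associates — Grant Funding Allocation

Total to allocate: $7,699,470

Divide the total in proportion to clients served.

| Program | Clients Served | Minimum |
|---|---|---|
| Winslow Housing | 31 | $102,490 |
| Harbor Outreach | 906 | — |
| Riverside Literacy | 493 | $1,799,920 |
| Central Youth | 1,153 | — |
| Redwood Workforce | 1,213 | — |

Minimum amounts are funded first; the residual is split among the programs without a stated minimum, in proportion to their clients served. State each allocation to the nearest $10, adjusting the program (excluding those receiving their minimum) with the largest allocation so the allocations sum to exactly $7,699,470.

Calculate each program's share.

Guaranteed amounts: Winslow Housing $102,490; Riverside Literacy $1,799,920. Remaining pool $5,797,060.
Remaining pool split over remaining clients served 3,272: Harbor Outreach 1,605,176.15 → $1,605,180; Central Youth 2,042,790.40 → $2,042,790; Redwood Workforce 2,149,093.45 → $2,149,090.

Winslow Housing: $102,490 | Harbor Outreach: $1,605,180 | Riverside Literacy: $1,799,920 | Central Youth: $2,042,790 | Redwood Workforce: $2,149,090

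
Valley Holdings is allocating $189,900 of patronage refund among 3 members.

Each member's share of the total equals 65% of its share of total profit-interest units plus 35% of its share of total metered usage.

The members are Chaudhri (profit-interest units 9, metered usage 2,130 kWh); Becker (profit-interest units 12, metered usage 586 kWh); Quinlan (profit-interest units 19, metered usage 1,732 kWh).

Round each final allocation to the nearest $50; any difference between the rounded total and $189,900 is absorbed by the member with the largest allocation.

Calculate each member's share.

Chaudhri: $59,600; Becker: $45,800; Quinlan: $84,500

Profit-interest units total 40; metered usage total 4,448.
Combined weights (65% profit-interest units + 35% metered usage): Chaudhri 0.3139; Becker 0.2411; Quinlan 0.4450.
Pro-rata amounts: Chaudhri 59,600.76; Becker 45,786.91; Quinlan 84,512.33.
Rounded to nearest $50: Chaudhri $59,600; Becker $45,800; Quinlan $84,500. Sum = $189,900.
Rounded total matches; no reconciliation needed.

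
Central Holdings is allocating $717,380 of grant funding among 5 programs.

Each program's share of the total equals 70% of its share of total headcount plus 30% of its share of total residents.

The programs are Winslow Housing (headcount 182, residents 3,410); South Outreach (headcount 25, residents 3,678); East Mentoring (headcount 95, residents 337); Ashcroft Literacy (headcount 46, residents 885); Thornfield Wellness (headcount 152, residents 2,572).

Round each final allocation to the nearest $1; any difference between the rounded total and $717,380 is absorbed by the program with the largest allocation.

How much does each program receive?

Winslow Housing: $250,229 · South Outreach: $97,848 · East Mentoring: $102,076 · Ashcroft Literacy: $63,702 · Thornfield Wellness: $203,525

Headcount total 500; residents total 10,882.
Composite weights (70% headcount + 30% residents): Winslow Housing 0.3488; South Outreach 0.1364; East Mentoring 0.1423; Ashcroft Literacy 0.0888; Thornfield Wellness 0.2837.
Raw shares: Winslow Housing 250,228.21; South Outreach 97,848.34; East Mentoring 102,076.41; Ashcroft Literacy 63,701.97; Thornfield Wellness 203,525.07.
After rounding ($1): Winslow Housing $250,228; South Outreach $97,848; East Mentoring $102,076; Ashcroft Literacy $63,702; Thornfield Wellness $203,525. Sum = $717,379.
Difference $717,380 − $717,379 = +$1 applied to largest allocation (Winslow Housing): Winslow Housing becomes $250,229.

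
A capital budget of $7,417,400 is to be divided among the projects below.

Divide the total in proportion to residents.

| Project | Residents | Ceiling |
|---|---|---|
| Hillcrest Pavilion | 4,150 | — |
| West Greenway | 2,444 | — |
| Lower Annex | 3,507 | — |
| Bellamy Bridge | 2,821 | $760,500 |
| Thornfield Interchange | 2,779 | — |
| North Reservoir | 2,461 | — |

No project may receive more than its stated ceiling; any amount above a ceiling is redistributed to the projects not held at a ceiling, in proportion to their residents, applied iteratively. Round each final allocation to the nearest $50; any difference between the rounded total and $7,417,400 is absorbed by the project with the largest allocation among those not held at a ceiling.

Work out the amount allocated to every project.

Hillcrest Pavilion: $1,800,800 · West Greenway: $1,060,500 · Lower Annex: $1,521,800 · Bellamy Bridge: $760,500 · Thornfield Interchange: $1,205,900 · North Reservoir: $1,067,900

Residents total: 18,162.
Proportional shares (ignoring caps): Hillcrest Pavilion 1,694,868.96; West Greenway 998,134.88; Lower Annex 1,432,266.37; Bellamy Bridge 1,152,102.49; Thornfield Interchange 1,134,949.60; North Reservoir 1,005,077.71.
Held at cap: Bellamy Bridge ($760,500); remaining pool $6,656,900 reallocated over remaining residents 15,341.
Remaining shares: Hillcrest Pavilion 1,800,804.05 → $1,800,800; West Greenway 1,060,521.71 → $1,060,500; Lower Annex 1,521,787.91 → $1,521,800; Thornfield Interchange 1,205,887.82 → $1,205,900; North Reservoir 1,067,898.50 → $1,067,900.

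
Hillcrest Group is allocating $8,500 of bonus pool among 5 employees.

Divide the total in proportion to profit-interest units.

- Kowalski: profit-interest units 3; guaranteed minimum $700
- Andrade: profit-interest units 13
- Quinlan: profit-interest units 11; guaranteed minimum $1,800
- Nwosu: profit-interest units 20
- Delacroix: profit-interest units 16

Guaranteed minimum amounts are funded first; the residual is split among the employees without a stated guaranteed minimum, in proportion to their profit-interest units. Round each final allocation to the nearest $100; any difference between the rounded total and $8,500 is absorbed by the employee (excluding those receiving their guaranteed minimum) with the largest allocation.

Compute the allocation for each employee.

Kowalski: $700 | Andrade: $1,600 | Quinlan: $1,800 | Nwosu: $2,400 | Delacroix: $2,000

Fund the minimums — Kowalski $700; Quinlan $1,800. Residual $6,000.
Residual split over remaining profit-interest units 49: Andrade 1,591.84 → $1,600; Nwosu 2,448.98 → $2,400; Delacroix 1,959.18 → $2,000.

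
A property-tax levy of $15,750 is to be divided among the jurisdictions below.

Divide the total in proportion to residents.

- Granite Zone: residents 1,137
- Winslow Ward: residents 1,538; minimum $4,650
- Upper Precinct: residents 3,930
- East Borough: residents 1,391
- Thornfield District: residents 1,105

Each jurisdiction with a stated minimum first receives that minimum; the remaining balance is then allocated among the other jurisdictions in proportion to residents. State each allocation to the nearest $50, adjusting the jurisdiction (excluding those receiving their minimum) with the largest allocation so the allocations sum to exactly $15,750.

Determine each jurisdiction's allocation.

Minimums first: Winslow Ward $4,650. Remaining pool $11,100.
Remaining pool split over remaining residents 7,563: Granite Zone 1,668.74 → $1,650; Upper Precinct 5,767.95 → $5,750; East Borough 2,041.53 → $2,050; Thornfield District 1,621.78 → $1,600.
Rounding difference +$50 applied to Upper Precinct → $5,800.

Granite Zone: $1,650 | Winslow Ward: $4,650 | Upper Precinct: $5,800 | East Borough: $2,050 | Thornfield District: $1,600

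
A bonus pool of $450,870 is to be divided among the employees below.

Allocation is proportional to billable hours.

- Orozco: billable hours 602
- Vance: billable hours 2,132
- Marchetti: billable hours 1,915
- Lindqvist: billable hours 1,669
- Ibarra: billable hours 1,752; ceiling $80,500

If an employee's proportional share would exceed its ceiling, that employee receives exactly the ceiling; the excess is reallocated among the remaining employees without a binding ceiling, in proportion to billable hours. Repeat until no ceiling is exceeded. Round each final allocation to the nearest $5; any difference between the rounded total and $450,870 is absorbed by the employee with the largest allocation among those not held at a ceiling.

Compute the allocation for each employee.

Sum of billable hours: 8,070.
Proportional shares (ignoring caps): Orozco 33,633.67; Vance 119,114.60; Marchetti 106,990.84; Lindqvist 93,246.84; Ibarra 97,884.04.
Capped: Ibarra ($80,500); balance $370,370 reallocated over remaining billable hours 6,318.
Remaining shares: Orozco 35,290.08 → $35,290; Vance 124,980.82 → $124,980; Marchetti 112,259.98 → $112,260; Lindqvist 97,839.12 → $97,840.

Orozco: $35,290 | Vance: $124,980 | Marchetti: $112,260 | Lindqvist: $97,840 | Ibarra: $80,500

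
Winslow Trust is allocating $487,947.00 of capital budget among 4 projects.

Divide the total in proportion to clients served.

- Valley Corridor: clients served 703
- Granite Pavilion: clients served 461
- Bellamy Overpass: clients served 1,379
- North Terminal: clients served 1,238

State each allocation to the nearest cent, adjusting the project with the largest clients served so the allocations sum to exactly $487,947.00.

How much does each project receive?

Clients served total: 703 + 461 + 1,379 + 1,238 = 3,781.
Raw shares: Valley Corridor 90,723.8141; Granite Pavilion 59,493.1412; Bellamy Overpass 177,963.2142; North Terminal 159,766.8305.
Rounded to nearest cent: Valley Corridor $90,723.81; Granite Pavilion $59,493.14; Bellamy Overpass $177,963.21; North Terminal $159,766.83. Sum = $487,946.99.
Difference $487,947.00 − $487,946.99 = +$0.01 applied to largest clients served (Bellamy Overpass): Bellamy Overpass becomes $177,963.22.

Valley Corridor: $90,723.81 · Granite Pavilion: $59,493.14 · Bellamy Overpass: $177,963.22 · North Terminal: $159,766.83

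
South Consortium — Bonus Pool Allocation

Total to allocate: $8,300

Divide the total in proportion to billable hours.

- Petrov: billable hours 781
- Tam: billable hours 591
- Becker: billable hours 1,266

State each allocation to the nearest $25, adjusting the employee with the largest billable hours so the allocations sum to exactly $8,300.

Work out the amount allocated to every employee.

Sum of billable hours: 2,638.
Pro-rata amounts: Petrov 781/2,638 × $8,300 = 2,457.28; Tam 591/2,638 × $8,300 = 1,859.48; Becker 1,266/2,638 × $8,300 = 3,983.24.
At nearest $25: Petrov $2,450; Tam $1,850; Becker $3,975. Sum = $8,275.
Difference $8,300 − $8,275 = +$25 applied to largest billable hours (Becker): Becker becomes $4,000.

Petrov: $2,450 | Tam: $1,850 | Becker: $4,000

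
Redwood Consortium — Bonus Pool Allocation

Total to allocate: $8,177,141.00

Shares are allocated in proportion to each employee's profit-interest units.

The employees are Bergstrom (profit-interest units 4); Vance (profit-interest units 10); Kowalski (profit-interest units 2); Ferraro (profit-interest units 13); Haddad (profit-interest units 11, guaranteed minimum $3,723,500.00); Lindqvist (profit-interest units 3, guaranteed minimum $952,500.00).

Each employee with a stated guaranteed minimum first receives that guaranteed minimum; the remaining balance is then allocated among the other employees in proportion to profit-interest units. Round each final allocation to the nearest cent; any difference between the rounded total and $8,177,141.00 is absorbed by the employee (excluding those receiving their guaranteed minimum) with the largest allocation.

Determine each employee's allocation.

Fund the minimums — Haddad $3,723,500.00; Lindqvist $952,500.00. Balance $3,501,141.00.
Balance split over remaining profit-interest units 29: Bergstrom 482,916.0000 → $482,916.00; Vance 1,207,290.0000 → $1,207,290.00; Kowalski 241,458.0000 → $241,458.00; Ferraro 1,569,477.0000 → $1,569,477.00.

Bergstrom: $482,916.00 | Vance: $1,207,290.00 | Kowalski: $241,458.00 | Ferraro: $1,569,477.00 | Haddad: $3,723,500.00 | Lindqvist: $952,500.00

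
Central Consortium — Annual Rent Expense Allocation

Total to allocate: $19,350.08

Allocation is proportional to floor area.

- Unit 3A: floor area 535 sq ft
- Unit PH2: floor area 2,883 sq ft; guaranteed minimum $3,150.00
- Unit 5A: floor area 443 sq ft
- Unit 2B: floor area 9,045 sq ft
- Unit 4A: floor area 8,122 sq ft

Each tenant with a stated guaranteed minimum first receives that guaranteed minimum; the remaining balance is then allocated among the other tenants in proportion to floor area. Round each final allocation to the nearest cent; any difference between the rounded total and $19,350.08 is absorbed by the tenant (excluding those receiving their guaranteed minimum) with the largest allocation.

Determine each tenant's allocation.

Minimums first: Unit PH2 $3,150.00. Balance $16,200.08.
Balance split over remaining floor area 18,145: Unit 3A 477.6546 → $477.65; Unit 5A 395.5159 → $395.52; Unit 2B 8,075.4877 → $8,075.49; Unit 4A 7,251.4219 → $7,251.42.

Unit 3A: $477.65; Unit PH2: $3,150.00; Unit 5A: $395.52; Unit 2B: $8,075.49; Unit 4A: $7,251.42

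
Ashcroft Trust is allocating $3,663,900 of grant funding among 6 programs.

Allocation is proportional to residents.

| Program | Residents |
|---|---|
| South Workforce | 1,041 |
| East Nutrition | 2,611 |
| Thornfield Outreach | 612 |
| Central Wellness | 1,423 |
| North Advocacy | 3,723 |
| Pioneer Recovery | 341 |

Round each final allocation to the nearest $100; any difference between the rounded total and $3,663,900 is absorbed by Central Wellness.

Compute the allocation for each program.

Residents total: 9,751.
Raw shares: South Workforce 1,041/9,751 × $3,663,900 = 391,151.67; East Nutrition 2,611/9,751 × $3,663,900 = 981,073.01; Thornfield Outreach 612/9,751 × $3,663,900 = 229,956.60; Central Wellness 1,423/9,751 × $3,663,900 = 534,686.67; North Advocacy 3,723/9,751 × $3,663,900 = 1,398,902.65; Pioneer Recovery 341/9,751 × $3,663,900 = 128,129.41.
After rounding ($100): South Workforce $391,200; East Nutrition $981,100; Thornfield Outreach $230,000; Central Wellness $534,700; North Advocacy $1,398,900; Pioneer Recovery $128,100. Sum = $3,664,000.
Difference $3,663,900 − $3,664,000 = −$100 applied to Central Wellness: Central Wellness becomes $534,600.

South Workforce: $391,200; East Nutrition: $981,100; Thornfield Outreach: $230,000; Central Wellness: $534,600; North Advocacy: $1,398,900; Pioneer Recovery: $128,100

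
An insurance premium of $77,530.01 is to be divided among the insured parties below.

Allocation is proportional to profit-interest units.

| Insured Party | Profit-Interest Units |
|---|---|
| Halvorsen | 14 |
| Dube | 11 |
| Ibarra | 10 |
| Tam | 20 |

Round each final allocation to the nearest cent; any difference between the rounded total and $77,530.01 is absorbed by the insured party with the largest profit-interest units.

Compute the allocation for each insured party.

Halvorsen: $19,734.91; Dube: $15,506.00; Ibarra: $14,096.37; Tam: $28,192.73

Total profit-interest units = 14 + 11 + 10 + 20 = 55.
Pro-rata amounts: Halvorsen 19,734.9116; Dube 15,506.0020; Ibarra 14,096.3655; Tam 28,192.7309.
At nearest cent: Halvorsen $19,734.91; Dube $15,506.00; Ibarra $14,096.37; Tam $28,192.73. Sum = $77,530.01.
No rounding difference to absorb.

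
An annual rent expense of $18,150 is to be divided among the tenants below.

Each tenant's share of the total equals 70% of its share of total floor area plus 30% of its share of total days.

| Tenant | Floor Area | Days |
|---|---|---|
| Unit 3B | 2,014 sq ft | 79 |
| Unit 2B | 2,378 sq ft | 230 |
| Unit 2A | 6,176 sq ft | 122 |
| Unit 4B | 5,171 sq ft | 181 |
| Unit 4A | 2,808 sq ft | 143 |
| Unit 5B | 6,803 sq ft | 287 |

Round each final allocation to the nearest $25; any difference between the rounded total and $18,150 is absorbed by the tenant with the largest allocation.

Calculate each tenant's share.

Totals — floor area 25,350, days 1,042.
Combined weights (70% floor area + 30% days): Unit 3B 0.0784; Unit 2B 0.1319; Unit 2A 0.2057; Unit 4B 0.1949; Unit 4A 0.1187; Unit 5B 0.2705.
Proportional shares: Unit 3B 1,422.20; Unit 2B 2,393.69; Unit 2A 3,732.82; Unit 4B 3,537.44; Unit 4A 2,154.57; Unit 5B 4,909.28.
Rounded to nearest $25: Unit 3B $1,425; Unit 2B $2,400; Unit 2A $3,725; Unit 4B $3,525; Unit 4A $2,150; Unit 5B $4,900. Sum = $18,125.
Difference $18,150 − $18,125 = +$25 applied to largest allocation (Unit 5B): Unit 5B becomes $4,925.

Unit 3B: $1,425; Unit 2B: $2,400; Unit 2A: $3,725; Unit 4B: $3,525; Unit 4A: $2,150; Unit 5B: $4,925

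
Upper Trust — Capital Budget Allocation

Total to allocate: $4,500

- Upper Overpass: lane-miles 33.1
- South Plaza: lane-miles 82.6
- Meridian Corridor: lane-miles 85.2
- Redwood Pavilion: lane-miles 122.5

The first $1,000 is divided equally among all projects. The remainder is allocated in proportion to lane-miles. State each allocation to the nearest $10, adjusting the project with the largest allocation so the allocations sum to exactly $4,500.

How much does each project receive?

$1,000 shared equally gives $250 per project.
Remainder $3,500 by lane-miles (total 323.4): Upper Overpass 358.23 → $360; South Plaza 893.94 → $890; Meridian Corridor 922.08 → $920; Redwood Pavilion 1,325.76 → $1,330.
Totals: Upper Overpass $250 + $360 = $610; South Plaza $250 + $890 = $1,140; Meridian Corridor $250 + $920 = $1,170; Redwood Pavilion $250 + $1,330 = $1,580.

Upper Overpass: $610 · South Plaza: $1,140 · Meridian Corridor: $1,170 · Redwood Pavilion: $1,580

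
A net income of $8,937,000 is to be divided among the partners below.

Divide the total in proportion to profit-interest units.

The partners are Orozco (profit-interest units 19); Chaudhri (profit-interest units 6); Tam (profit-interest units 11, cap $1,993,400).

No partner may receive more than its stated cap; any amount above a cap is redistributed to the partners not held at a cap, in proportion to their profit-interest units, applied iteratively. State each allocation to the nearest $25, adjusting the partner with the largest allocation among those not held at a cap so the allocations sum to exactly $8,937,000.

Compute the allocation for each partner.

Orozco: $5,277,125 · Chaudhri: $1,666,475 · Tam: $1,993,400

Sum of profit-interest units: 36.
Pro-rata shares before constraints: Orozco 4,716,750.00; Chaudhri 1,489,500.00; Tam 2,730,750.00.
Held at cap: Tam ($1,993,400); balance $6,943,600 reallocated over remaining profit-interest units 25.
Shares after redistribution: Orozco 5,277,136.00 → $5,277,125; Chaudhri 1,666,464.00 → $1,666,475.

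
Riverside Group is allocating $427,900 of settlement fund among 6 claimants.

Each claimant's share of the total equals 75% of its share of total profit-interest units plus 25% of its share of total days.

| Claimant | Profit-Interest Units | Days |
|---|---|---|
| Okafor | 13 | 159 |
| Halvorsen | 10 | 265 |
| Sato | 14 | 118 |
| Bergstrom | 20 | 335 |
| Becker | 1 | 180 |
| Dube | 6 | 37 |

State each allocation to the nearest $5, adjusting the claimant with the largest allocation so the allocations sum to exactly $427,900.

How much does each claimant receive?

Okafor: $80,735 · Halvorsen: $76,055 · Sato: $81,740 · Bergstrom: $133,050 · Becker: $22,615 · Dube: $33,705

Totals — profit-interest units 64, days 1,094.
Blended shares (75% profit-interest units + 25% days): Okafor 0.1887; Halvorsen 0.1777; Sato 0.1910; Bergstrom 0.3109; Becker 0.0529; Dube 0.0788.
Pro-rata amounts: Okafor 80,735.45; Halvorsen 76,057.12; Sato 81,740.78; Bergstrom 133,046.49; Becker 22,615.46; Dube 33,704.70.
At nearest $5: Okafor $80,735; Halvorsen $76,055; Sato $81,740; Bergstrom $133,045; Becker $22,615; Dube $33,705. Sum = $427,895.
Difference $427,900 − $427,895 = +$5 applied to largest allocation (Bergstrom): Bergstrom becomes $133,050.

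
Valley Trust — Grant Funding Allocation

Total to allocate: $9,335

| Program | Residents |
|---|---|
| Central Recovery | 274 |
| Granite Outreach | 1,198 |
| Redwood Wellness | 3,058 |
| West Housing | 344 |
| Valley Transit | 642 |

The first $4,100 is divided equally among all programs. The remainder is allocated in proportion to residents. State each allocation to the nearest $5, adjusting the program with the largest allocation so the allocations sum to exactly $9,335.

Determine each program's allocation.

First tranche $4,100 split equally: $820 each.
Remainder $5,235 by residents (total 5,516): Central Recovery 260.04 → $260; Granite Outreach 1,136.97 → $1,135; Redwood Wellness 2,902.22 → $2,900; West Housing 326.48 → $325; Valley Transit 609.29 → $610.
Rounding difference +$5 on remainder applied to Redwood Wellness.
Totals: Central Recovery $820 + $260 = $1,080; Granite Outreach $820 + $1,135 = $1,955; Redwood Wellness $820 + $2,905 = $3,725; West Housing $820 + $325 = $1,145; Valley Transit $820 + $610 = $1,430.

Central Recovery: $1,080 · Granite Outreach: $1,955 · Redwood Wellness: $3,725 · West Housing: $1,145 · Valley Transit: $1,430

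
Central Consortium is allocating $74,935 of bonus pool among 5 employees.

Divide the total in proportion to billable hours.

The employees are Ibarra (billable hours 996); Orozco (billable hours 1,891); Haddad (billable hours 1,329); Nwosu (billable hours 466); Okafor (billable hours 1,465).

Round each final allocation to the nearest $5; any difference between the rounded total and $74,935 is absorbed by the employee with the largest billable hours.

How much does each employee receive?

Ibarra: $12,140 | Orozco: $23,055 | Haddad: $16,200 | Nwosu: $5,680 | Okafor: $17,860

Billable hours total: 6,147.
Proportional shares: Ibarra 996/6,147 × $74,935 = 12,141.74; Orozco 1,891/6,147 × $74,935 = 23,052.23; Haddad 1,329/6,147 × $74,935 = 16,201.17; Nwosu 466/6,147 × $74,935 = 5,680.77; Okafor 1,465/6,147 × $74,935 = 17,859.08.
Rounded to nearest $5: Ibarra $12,140; Orozco $23,050; Haddad $16,200; Nwosu $5,680; Okafor $17,860. Sum = $74,930.
Difference $74,935 − $74,930 = +$5 applied to largest billable hours (Orozco): Orozco becomes $23,055.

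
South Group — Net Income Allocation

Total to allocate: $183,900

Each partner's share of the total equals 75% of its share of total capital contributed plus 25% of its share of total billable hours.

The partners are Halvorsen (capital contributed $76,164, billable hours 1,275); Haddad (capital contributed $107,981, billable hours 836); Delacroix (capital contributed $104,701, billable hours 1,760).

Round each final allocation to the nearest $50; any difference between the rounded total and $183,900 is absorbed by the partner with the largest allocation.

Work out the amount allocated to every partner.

Halvorsen: $51,500; Haddad: $61,500; Delacroix: $70,900

Totals — capital contributed 288,846, billable hours 3,871.
Blended shares (75% capital contributed + 25% billable hours): Halvorsen 0.2801; Haddad 0.3344; Delacroix 0.3855.
Raw shares: Halvorsen 51,511.47; Haddad 61,490.30; Delacroix 70,898.23.
Rounded to nearest $50: Halvorsen $51,500; Haddad $61,500; Delacroix $70,900. Sum = $183,900.
No rounding difference to absorb.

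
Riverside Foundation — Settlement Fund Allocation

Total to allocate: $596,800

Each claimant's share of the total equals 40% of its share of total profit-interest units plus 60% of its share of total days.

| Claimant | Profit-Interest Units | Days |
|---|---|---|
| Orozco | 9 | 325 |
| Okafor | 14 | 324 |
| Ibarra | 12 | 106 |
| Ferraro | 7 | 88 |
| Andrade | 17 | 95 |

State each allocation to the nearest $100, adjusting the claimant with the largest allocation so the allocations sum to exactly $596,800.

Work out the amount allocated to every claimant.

Orozco: $160,500 · Okafor: $180,400 · Ibarra: $89,000 · Ferraro: $61,900 · Andrade: $105,000

Profit-interest units total 59; days total 938.
Blended shares (40% profit-interest units + 60% days): Orozco 0.2689; Okafor 0.3022; Ibarra 0.1492; Ferraro 0.1037; Andrade 0.1760.
Raw shares: Orozco 160,483.15; Okafor 180,331.91; Ibarra 89,018.55; Ferraro 61,916.57; Andrade 105,049.83.
At nearest $100: Orozco $160,500; Okafor $180,300; Ibarra $89,000; Ferraro $61,900; Andrade $105,000. Sum = $596,700.
Difference $596,800 − $596,700 = +$100 applied to largest allocation (Okafor): Okafor becomes $180,400.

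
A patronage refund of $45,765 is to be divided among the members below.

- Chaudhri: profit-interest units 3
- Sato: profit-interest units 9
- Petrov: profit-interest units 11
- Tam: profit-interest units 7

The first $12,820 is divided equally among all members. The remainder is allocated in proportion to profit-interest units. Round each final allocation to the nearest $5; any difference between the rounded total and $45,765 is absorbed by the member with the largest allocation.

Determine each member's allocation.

Chaudhri: $6,500 | Sato: $13,090 | Petrov: $15,285 | Tam: $10,890

$12,820 shared equally gives $3,205 per member.
Remainder $32,945 by profit-interest units (total 30): Chaudhri 3,294.50 → $3,295; Sato 9,883.50 → $9,885; Petrov 12,079.83 → $12,080; Tam 7,687.17 → $7,685.
Totals: Chaudhri $3,205 + $3,295 = $6,500; Sato $3,205 + $9,885 = $13,090; Petrov $3,205 + $12,080 = $15,285; Tam $3,205 + $7,685 = $10,890.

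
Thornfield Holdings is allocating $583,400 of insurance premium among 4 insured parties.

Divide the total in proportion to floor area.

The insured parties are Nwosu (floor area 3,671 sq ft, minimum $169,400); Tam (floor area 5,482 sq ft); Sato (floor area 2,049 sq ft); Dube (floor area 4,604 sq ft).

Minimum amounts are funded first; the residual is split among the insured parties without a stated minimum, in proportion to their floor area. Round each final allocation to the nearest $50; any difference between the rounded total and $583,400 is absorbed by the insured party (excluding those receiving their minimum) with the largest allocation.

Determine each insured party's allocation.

Fund the minimums — Nwosu $169,400. Residual $414,000.
Residual split over remaining floor area 12,135: Tam 187,024.97 → $187,000; Sato 69,904.08 → $69,900; Dube 157,070.95 → $157,050.
Rounding difference +$50 applied to Tam → $187,050.

Nwosu: $169,400 | Tam: $187,050 | Sato: $69,900 | Dube: $157,050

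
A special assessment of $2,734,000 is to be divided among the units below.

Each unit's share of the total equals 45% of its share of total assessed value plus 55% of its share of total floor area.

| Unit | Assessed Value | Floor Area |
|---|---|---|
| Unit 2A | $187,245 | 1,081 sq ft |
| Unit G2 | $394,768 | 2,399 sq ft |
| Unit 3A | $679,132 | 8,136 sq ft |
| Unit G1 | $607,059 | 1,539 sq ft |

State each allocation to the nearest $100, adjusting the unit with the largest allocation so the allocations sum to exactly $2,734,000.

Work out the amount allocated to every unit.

Assessed value total 1,868,204; floor area total 13,155.
Combined weights (45% assessed value + 55% floor area): Unit 2A 0.0903; Unit G2 0.1954; Unit 3A 0.5037; Unit G1 0.2106.
Unrounded shares: Unit 2A 246,874.78; Unit G2 534,194.18; Unit 3A 1,377,236.73; Unit G1 575,694.31.
At nearest $100: Unit 2A $246,900; Unit G2 $534,200; Unit 3A $1,377,200; Unit G1 $575,700. Sum = $2,734,000.
Rounded total matches; no reconciliation needed.

Unit 2A: $246,900 · Unit G2: $534,200 · Unit 3A: $1,377,200 · Unit G1: $575,700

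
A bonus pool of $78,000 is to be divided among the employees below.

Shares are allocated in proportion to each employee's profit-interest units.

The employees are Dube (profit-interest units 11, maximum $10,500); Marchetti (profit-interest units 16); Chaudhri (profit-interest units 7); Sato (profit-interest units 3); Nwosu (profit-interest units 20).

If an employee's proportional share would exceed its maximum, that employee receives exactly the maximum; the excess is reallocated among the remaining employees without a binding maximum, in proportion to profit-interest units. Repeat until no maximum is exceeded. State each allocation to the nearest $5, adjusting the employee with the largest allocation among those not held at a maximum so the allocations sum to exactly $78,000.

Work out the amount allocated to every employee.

Sum of profit-interest units: 57.
Unconstrained shares: Dube 15,052.63; Marchetti 21,894.74; Chaudhri 9,578.95; Sato 4,105.26; Nwosu 27,368.42.
Capped: Dube ($10,500); remaining pool $67,500 reallocated over remaining profit-interest units 46.
Shares after redistribution: Marchetti 23,478.26 → $23,480; Chaudhri 10,271.74 → $10,270; Sato 4,402.17 → $4,400; Nwosu 29,347.83 → $29,350.

Dube: $10,500 | Marchetti: $23,480 | Chaudhri: $10,270 | Sato: $4,400 | Nwosu: $29,350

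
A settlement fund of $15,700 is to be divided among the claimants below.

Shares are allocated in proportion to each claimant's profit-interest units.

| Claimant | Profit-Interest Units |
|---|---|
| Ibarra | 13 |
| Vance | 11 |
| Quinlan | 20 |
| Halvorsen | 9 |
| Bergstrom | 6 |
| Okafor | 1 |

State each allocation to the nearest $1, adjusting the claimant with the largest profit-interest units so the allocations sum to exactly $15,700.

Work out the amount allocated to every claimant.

Ibarra: $3,402 | Vance: $2,878 | Quinlan: $5,233 | Halvorsen: $2,355 | Bergstrom: $1,570 | Okafor: $262

Profit-interest units total: 13 + 11 + 20 + 9 + 6 + 1 = 60.
Unrounded shares: Ibarra 3,401.67; Vance 2,878.33; Quinlan 5,233.33; Halvorsen 2,355.00; Bergstrom 1,570.00; Okafor 261.67.
Rounded to nearest $1: Ibarra $3,402; Vance $2,878; Quinlan $5,233; Halvorsen $2,355; Bergstrom $1,570; Okafor $262. Sum = $15,700.
Sum already equals the total — no adjustment.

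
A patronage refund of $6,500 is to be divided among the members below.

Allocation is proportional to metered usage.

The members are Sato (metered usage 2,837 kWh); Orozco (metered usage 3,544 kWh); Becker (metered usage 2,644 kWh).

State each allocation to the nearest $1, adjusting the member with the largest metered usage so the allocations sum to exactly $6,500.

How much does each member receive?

Metered usage total: 9,025.
Proportional shares: Sato 2,837/9,025 × $6,500 = 2,043.27; Orozco 3,544/9,025 × $6,500 = 2,552.47; Becker 2,644/9,025 × $6,500 = 1,904.27.
Rounded to nearest $1: Sato $2,043; Orozco $2,552; Becker $1,904. Sum = $6,499.
Difference $6,500 − $6,499 = +$1 applied to largest metered usage (Orozco): Orozco becomes $2,553.

Sato: $2,043 · Orozco: $2,553 · Becker: $1,904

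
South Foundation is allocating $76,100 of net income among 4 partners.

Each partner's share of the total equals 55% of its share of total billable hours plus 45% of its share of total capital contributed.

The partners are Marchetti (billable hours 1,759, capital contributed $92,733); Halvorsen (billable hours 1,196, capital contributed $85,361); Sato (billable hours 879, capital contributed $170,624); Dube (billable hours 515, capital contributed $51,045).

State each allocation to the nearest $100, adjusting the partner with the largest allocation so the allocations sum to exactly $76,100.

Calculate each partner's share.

Marchetti: $24,900 · Halvorsen: $18,800 · Sato: $23,100 · Dube: $9,300

Totals — billable hours 4,349, capital contributed 399,763.
Combined weights (55% billable hours + 45% capital contributed): Marchetti 0.3268; Halvorsen 0.2473; Sato 0.3032; Dube 0.1226.
Raw shares: Marchetti 24,872.52; Halvorsen 18,822.67; Sato 23,075.75; Dube 9,329.07.
At nearest $100: Marchetti $24,900; Halvorsen $18,800; Sato $23,100; Dube $9,300. Sum = $76,100.
Rounded total matches; no reconciliation needed.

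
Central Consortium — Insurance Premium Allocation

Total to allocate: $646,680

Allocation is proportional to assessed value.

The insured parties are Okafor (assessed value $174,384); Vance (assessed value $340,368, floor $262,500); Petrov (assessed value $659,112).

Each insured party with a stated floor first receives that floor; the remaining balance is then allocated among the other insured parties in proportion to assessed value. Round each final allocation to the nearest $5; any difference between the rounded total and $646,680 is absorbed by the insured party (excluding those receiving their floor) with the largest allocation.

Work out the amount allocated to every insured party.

Fund the minimums — Vance $262,500. Residual $384,180.
Residual split over remaining assessed value 833,496: Okafor 80,378.12 → $80,380; Petrov 303,801.88 → $303,800.

Okafor: $80,380 · Vance: $262,500 · Petrov: $303,800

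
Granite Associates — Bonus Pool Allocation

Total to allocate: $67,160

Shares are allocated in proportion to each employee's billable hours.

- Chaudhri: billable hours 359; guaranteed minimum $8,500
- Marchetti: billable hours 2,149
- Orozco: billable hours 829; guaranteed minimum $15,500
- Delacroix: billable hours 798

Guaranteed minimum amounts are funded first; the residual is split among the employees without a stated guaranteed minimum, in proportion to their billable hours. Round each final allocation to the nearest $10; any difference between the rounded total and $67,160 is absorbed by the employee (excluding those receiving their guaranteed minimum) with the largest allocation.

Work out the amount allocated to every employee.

Guaranteed amounts: Chaudhri $8,500; Orozco $15,500. Residual $43,160.
Residual split over remaining billable hours 2,947: Marchetti 31,472.97 → $31,470; Delacroix 11,687.03 → $11,690.

Chaudhri: $8,500; Marchetti: $31,470; Orozco: $15,500; Delacroix: $11,690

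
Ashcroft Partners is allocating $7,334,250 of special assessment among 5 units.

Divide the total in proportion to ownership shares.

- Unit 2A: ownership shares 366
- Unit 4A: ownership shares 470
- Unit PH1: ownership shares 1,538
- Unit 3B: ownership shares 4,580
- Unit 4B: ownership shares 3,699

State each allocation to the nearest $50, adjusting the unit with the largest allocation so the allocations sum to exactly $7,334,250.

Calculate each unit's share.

Total ownership shares = 10,653.
Unrounded shares: Unit 2A 366/10,653 × $7,334,250 = 251,979.30; Unit 4A 470/10,653 × $7,334,250 = 323,579.98; Unit PH1 1,538/10,653 × $7,334,250 = 1,058,863.84; Unit 3B 4,580/10,653 × $7,334,250 = 3,153,183.61; Unit 4B 3,699/10,653 × $7,334,250 = 2,546,643.27.
Rounded to nearest $50: Unit 2A $252,000; Unit 4A $323,600; Unit PH1 $1,058,850; Unit 3B $3,153,200; Unit 4B $2,546,650. Sum = $7,334,300.
Difference $7,334,250 − $7,334,300 = −$50 applied to largest allocation (Unit 3B): Unit 3B becomes $3,153,150.

Unit 2A: $252,000 | Unit 4A: $323,600 | Unit PH1: $1,058,850 | Unit 3B: $3,153,150 | Unit 4B: $2,546,650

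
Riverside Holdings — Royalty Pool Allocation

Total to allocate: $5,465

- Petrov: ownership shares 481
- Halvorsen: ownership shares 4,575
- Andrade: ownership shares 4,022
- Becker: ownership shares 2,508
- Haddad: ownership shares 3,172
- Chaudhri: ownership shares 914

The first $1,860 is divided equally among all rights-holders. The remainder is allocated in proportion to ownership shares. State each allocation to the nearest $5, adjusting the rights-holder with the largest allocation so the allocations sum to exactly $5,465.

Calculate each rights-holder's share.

Petrov: $420 | Halvorsen: $1,365 | Andrade: $1,235 | Becker: $885 | Haddad: $1,040 | Chaudhri: $520

$1,860 shared equally gives $310 per rights-holder.
Remainder $3,605 by ownership shares (total 15,672): Petrov 110.64 → $110; Halvorsen 1,052.38 → $1,050; Andrade 925.17 → $925; Becker 576.91 → $575; Haddad 729.65 → $730; Chaudhri 210.25 → $210.
Rounding difference +$5 on remainder applied to Halvorsen.
Totals: Petrov $310 + $110 = $420; Halvorsen $310 + $1,055 = $1,365; Andrade $310 + $925 = $1,235; Becker $310 + $575 = $885; Haddad $310 + $730 = $1,040; Chaudhri $310 + $210 = $520.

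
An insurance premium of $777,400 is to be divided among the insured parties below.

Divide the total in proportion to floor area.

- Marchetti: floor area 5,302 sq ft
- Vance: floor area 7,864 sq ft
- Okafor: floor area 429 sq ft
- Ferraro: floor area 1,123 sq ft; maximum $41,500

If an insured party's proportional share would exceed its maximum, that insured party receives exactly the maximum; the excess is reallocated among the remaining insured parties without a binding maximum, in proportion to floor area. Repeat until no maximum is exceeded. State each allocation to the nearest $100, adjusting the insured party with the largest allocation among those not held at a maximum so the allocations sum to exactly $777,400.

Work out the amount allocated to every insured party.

Total floor area = 14,718.
Pro-rata shares before constraints: Marchetti 280,049.93; Vance 415,373.94; Okafor 22,659.64; Ferraro 59,316.50.
Capped: Ferraro ($41,500); remaining pool $735,900 reallocated over remaining floor area 13,595.
Shares after redistribution: Marchetti 286,998.29 → $287,000; Vance 425,679.85 → $425,700; Okafor 23,221.85 → $23,200.

Marchetti: $287,000 | Vance: $425,700 | Okafor: $23,200 | Ferraro: $41,500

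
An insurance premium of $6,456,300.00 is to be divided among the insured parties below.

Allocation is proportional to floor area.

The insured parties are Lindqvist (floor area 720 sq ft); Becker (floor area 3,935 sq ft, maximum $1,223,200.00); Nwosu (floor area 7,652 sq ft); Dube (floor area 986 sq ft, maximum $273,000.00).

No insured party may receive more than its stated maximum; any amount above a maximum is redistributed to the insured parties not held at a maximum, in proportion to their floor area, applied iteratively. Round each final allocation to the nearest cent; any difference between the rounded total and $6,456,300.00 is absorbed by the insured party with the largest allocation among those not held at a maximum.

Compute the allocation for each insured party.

Total floor area = 13,293.
Proportional shares (ignoring caps): Lindqvist 349,698.0366; Becker 1,911,196.9081; Nwosu 3,716,513.0219; Dube 478,892.0334.
Cap binds for Becker ($1,223,200.00), Dube ($273,000.00); residual $4,960,100.00 reallocated over remaining floor area 8,372.
Remaining shares: Lindqvist 426,573.3397 → $426,573.34; Nwosu 4,533,526.6603 → $4,533,526.66.

Lindqvist: $426,573.34; Becker: $1,223,200.00; Nwosu: $4,533,526.66; Dube: $273,000.00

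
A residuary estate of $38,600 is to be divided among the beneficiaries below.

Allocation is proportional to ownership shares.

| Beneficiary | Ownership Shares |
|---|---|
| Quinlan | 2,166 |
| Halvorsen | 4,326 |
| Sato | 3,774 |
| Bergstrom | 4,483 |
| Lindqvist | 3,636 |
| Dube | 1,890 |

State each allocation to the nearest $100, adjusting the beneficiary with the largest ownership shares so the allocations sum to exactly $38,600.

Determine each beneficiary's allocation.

Ownership shares total: 2,166 + 4,326 + 3,774 + 4,483 + 3,636 + 1,890 = 20,275.
Pro-rata amounts: Quinlan 4,123.68; Halvorsen 8,235.94; Sato 7,185.03; Bergstrom 8,534.84; Lindqvist 6,922.30; Dube 3,598.22.
After rounding ($100): Quinlan $4,100; Halvorsen $8,200; Sato $7,200; Bergstrom $8,500; Lindqvist $6,900; Dube $3,600. Sum = $38,500.
Difference $38,600 − $38,500 = +$100 applied to largest ownership shares (Bergstrom): Bergstrom becomes $8,600.

Quinlan: $4,100 · Halvorsen: $8,200 · Sato: $7,200 · Bergstrom: $8,600 · Lindqvist: $6,900 · Dube: $3,600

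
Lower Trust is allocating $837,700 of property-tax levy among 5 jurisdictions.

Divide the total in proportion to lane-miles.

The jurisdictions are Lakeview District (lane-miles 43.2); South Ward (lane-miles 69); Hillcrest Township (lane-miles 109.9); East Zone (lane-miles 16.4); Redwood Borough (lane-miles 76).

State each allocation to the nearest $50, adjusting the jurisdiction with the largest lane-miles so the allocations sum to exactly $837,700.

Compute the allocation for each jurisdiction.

Lakeview District: $115,050; South Ward: $183,800; Hillcrest Township: $292,700; East Zone: $43,700; Redwood Borough: $202,450

Lane-miles total: 314.5.
Raw shares: Lakeview District 43.2/314.5 × $837,700 = 115,067.22; South Ward 69/314.5 × $837,700 = 183,787.92; Hillcrest Township 109.9/314.5 × $837,700 = 292,728.87; East Zone 16.4/314.5 × $837,700 = 43,682.93; Redwood Borough 76/314.5 × $837,700 = 202,433.07.
After rounding ($50): Lakeview District $115,050; South Ward $183,800; Hillcrest Township $292,750; East Zone $43,700; Redwood Borough $202,450. Sum = $837,750.
Difference $837,700 − $837,750 = −$50 applied to largest lane-miles (Hillcrest Township): Hillcrest Township becomes $292,700.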